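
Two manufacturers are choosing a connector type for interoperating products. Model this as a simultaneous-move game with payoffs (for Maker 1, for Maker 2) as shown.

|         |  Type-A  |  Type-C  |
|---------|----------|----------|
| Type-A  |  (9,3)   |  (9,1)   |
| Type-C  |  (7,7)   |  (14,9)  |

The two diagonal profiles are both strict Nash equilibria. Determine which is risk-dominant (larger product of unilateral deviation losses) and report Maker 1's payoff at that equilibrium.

At both Type-A: Maker 1 loses 9 − 7 = 2 by deviating; Maker 2 loses 3 − 1 = 2. Product = 2·2 = 4.
At both Type-C: Maker 1 loses 14 − 9 = 5 by deviating; Maker 2 loses 9 − 7 = 2. Product = 5·2 = 10.
10 > 4, so both Type-C is risk-dominant. Maker 1's payoff there is 14.

14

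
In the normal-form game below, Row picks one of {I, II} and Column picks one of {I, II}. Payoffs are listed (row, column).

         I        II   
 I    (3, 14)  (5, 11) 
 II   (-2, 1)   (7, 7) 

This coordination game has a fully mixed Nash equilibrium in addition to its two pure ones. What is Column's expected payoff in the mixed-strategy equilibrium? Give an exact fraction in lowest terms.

Row mixes with probability p on I, chosen so Column is indifferent: 14p + 1(1−p) = 11p + 7(1−p) gives p = 2/3.
Column's expected payoff is 14·2/3 + 1·1/3 = 29/3.

29/3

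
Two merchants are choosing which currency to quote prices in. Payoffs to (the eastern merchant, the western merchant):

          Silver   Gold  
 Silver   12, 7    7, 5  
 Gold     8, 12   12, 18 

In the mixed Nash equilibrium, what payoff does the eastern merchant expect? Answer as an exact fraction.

88/9

The western merchant mixes with probability q on Silver, chosen so the eastern merchant is indifferent: 12q + 7(1−q) = 8q + 12(1−q) gives q = 5/9.
The eastern merchant's expected payoff (from either row, since indifferent) is 12·5/9 + 7·4/9 = 88/9.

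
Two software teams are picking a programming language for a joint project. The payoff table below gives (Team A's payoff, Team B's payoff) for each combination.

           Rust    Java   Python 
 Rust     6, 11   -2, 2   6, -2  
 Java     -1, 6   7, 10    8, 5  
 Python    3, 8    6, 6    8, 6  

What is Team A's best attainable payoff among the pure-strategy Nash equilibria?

7

Both Rust is a pure NE (Team A: 6 ≥ 3; Team B: 11 ≥ 2). Team A gets 6.
Both Java is a pure NE (Team A: 7 ≥ 6; Team B: 10 ≥ 6). Team A gets 7.
Every other cell has a profitable deviation for at least one player. Highest of {6, 7} is 7.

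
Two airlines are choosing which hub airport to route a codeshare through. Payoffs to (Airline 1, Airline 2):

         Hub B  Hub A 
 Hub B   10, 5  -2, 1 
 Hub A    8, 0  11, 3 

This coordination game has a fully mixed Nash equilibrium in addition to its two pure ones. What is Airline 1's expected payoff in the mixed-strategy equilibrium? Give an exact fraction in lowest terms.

42/5

Airline 2 mixes with probability q on Hub B, chosen so Airline 1 is indifferent: 10q + (-2)(1−q) = 8q + 11(1−q) gives q = 13/15.
Airline 1's expected payoff (from either row, since indifferent) is 10·13/15 + (-2)·2/15 = 42/5.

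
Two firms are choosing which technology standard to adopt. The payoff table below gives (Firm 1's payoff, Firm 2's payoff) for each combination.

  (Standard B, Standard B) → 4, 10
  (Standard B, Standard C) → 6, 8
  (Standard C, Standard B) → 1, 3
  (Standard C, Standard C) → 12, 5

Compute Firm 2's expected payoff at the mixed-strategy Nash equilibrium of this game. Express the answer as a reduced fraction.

Firm 1 mixes with probability p on Standard B, chosen so Firm 2 is indifferent: 10p + 3(1−p) = 8p + 5(1−p) gives p = 1/2.
Firm 2's expected payoff is 10·1/2 + 3·1/2 = 13/2.

13/2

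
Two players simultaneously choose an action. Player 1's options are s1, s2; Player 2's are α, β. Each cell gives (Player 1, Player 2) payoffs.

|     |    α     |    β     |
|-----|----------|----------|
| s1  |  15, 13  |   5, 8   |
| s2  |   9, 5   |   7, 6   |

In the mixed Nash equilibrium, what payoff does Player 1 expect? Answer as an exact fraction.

Player 2 mixes with probability q on α, chosen so Player 1 is indifferent: 15q + 5(1−q) = 9q + 7(1−q) gives q = 1/4.
Player 1's expected payoff (from either row, since indifferent) is 15·1/4 + 5·3/4 = 15/2.

15/2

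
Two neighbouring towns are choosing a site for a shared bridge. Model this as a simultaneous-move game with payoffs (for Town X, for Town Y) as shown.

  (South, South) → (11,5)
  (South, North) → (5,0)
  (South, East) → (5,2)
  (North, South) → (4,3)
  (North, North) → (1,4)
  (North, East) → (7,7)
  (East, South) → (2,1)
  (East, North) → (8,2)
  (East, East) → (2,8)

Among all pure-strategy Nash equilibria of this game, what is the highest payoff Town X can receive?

11

Both South is a pure NE (Town X: 11 ≥ 4; Town Y: 5 ≥ 2). Town X gets 11.
(North, East) is a pure NE (Town X: 7 ≥ 5; Town Y: 7 ≥ 4). Town X gets 7.
Every other cell has a profitable deviation for at least one player. Highest of {11, 7} is 11.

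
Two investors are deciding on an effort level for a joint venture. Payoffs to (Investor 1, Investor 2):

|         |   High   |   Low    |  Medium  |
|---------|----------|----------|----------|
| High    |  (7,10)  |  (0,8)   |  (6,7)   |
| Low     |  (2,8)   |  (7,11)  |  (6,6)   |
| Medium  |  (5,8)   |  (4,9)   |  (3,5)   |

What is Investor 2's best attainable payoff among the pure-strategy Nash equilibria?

11

Both High is a pure NE (Investor 1: 7 ≥ 5; Investor 2: 10 ≥ 8). Investor 2 gets 10.
Both Low is a pure NE (Investor 1: 7 ≥ 4; Investor 2: 11 ≥ 8). Investor 2 gets 11.
Every other cell has a profitable deviation for at least one player. Highest of {10, 11} is 11.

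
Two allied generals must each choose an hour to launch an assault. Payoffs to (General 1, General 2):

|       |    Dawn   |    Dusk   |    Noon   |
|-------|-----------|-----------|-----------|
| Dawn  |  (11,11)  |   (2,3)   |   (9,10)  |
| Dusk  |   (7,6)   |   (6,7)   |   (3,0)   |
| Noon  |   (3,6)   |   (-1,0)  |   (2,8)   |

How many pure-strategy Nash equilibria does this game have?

2

Both Dawn: General 1 gets 11 (best alternative 7); General 2 gets 11 (best alternative 10). Neither deviates — NE.
Both Dusk: General 1 gets 6 (best alternative 2); General 2 gets 7 (best alternative 6). Neither deviates — NE.
Both Noon is not a NE: General 1 would switch to Dawn (9 > 2).
No other cell survives both best-response checks, so there are 2 pure NE.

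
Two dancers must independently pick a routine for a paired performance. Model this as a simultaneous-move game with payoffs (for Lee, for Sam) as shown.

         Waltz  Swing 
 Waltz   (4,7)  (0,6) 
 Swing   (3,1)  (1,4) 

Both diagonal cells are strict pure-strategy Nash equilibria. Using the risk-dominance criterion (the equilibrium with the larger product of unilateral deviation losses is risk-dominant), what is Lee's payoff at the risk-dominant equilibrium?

1

At both Waltz: Lee loses 4 − 3 = 1 by deviating; Sam loses 7 − 6 = 1. Product = 1·1 = 1.
At both Swing: Lee loses 1 − 0 = 1 by deviating; Sam loses 4 − 1 = 3. Product = 1·3 = 3.
3 > 1, so both Swing is risk-dominant. Lee's payoff there is 1.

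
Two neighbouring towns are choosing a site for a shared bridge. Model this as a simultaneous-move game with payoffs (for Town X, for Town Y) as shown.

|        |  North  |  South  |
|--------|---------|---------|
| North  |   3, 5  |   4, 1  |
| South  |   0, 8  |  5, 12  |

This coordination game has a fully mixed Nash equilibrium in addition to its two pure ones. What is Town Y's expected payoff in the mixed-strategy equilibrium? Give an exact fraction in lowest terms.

Town X mixes with probability p on North, chosen so Town Y is indifferent: 5p + 8(1−p) = 1p + 12(1−p) gives p = 1/2.
Town Y's expected payoff is 5·1/2 + 8·1/2 = 13/2.

13/2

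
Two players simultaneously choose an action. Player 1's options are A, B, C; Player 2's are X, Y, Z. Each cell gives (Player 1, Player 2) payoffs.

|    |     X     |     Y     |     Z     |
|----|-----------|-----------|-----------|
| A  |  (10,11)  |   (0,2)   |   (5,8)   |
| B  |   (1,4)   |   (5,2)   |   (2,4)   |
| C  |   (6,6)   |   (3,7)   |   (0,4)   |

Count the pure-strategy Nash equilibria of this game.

1

(A, X): Player 1 gets 10 (best alternative 6); Player 2 gets 11 (best alternative 8). Neither deviates — NE.
(C, Z) is not a NE: Player 1 would switch to A (5 > 0).
No other cell survives both best-response checks, so there is 1 pure NE.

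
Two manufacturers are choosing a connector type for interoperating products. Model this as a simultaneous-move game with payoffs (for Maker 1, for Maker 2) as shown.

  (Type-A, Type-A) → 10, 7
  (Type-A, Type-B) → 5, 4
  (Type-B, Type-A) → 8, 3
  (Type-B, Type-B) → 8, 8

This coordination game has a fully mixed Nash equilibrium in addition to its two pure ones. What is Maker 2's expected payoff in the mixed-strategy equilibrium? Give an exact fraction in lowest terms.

11/2

Maker 1 mixes with probability p on Type-A, chosen so Maker 2 is indifferent: 7p + 3(1−p) = 4p + 8(1−p) gives p = 5/8.
Maker 2's expected payoff is 7·5/8 + 3·3/8 = 11/2.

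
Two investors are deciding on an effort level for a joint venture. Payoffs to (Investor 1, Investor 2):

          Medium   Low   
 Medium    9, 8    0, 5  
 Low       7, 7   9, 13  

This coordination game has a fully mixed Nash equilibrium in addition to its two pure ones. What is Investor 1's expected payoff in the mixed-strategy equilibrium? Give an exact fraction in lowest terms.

Investor 2 mixes with probability q on Medium, chosen so Investor 1 is indifferent: 9q + 0(1−q) = 7q + 9(1−q) gives q = 9/11.
Investor 1's expected payoff (from either row, since indifferent) is 9·9/11 + 0·2/11 = 81/11.

81/11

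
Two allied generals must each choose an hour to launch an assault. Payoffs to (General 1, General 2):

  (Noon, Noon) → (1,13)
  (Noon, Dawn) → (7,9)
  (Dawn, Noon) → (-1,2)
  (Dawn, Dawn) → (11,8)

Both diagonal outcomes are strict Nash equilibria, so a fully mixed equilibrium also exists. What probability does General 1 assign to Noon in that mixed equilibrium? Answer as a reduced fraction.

3/5

General 1's mix p on Noon must make General 2 indifferent between Noon and Dawn.
General 2's payoff from Noon: 13p + 2(1−p). From Dawn: 9p + 8(1−p).
Set equal: 4p = 6(1−p) → p = 6/10 = 3/5.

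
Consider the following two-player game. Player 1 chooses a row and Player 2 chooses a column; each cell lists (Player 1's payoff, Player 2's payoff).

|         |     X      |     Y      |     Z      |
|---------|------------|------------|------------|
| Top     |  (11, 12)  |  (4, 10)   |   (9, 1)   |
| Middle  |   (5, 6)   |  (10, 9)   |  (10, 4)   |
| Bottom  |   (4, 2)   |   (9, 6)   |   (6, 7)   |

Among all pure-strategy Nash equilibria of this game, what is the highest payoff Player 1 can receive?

(Top, X) is a pure NE (Player 1: 11 ≥ 5; Player 2: 12 ≥ 10). Player 1 gets 11.
(Middle, Y) is a pure NE (Player 1: 10 ≥ 9; Player 2: 9 ≥ 6). Player 1 gets 10.
Every other cell has a profitable deviation for at least one player. Highest of {11, 10} is 11.

11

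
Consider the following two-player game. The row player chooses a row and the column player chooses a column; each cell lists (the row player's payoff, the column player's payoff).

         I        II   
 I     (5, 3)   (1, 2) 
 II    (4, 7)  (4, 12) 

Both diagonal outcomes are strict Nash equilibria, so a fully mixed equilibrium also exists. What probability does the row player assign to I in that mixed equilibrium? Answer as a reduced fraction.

The row player's mix p on I must make the column player indifferent between I and II.
The column player's payoff from I: 3p + 7(1−p). From II: 2p + 12(1−p).
Set equal: 1p = 5(1−p) → p = 5/6.

5/6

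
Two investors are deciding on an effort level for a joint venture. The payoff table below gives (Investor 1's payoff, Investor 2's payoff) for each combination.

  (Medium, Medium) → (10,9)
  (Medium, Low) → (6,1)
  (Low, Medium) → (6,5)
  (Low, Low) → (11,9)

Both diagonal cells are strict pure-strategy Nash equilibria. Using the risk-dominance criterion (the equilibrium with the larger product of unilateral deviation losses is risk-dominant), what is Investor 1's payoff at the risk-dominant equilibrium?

At both Medium: Investor 1 loses 10 − 6 = 4 by deviating; Investor 2 loses 9 − 1 = 8. Product = 4·8 = 32.
At both Low: Investor 1 loses 11 − 6 = 5 by deviating; Investor 2 loses 9 − 5 = 4. Product = 5·4 = 20.
32 > 20, so both Medium is risk-dominant. Investor 1's payoff there is 10.

10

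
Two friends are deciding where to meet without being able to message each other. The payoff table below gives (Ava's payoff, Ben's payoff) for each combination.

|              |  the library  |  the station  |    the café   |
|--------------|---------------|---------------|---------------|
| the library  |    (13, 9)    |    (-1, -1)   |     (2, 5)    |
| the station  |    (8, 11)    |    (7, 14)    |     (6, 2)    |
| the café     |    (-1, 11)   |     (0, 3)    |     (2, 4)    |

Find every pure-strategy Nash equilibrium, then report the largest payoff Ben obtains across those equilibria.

Both the library is a pure NE (Ava: 13 ≥ 8; Ben: 9 ≥ 5). Ben gets 9.
Both the station is a pure NE (Ava: 7 ≥ 0; Ben: 14 ≥ 11). Ben gets 14.
Every other cell has a profitable deviation for at least one player. Highest of {9, 14} is 14.

14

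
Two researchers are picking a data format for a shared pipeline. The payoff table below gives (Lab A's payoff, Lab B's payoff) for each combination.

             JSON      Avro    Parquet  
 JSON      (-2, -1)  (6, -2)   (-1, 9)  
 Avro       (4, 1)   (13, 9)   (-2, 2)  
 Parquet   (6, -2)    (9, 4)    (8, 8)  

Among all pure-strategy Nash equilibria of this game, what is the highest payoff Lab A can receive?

Both Avro is a pure NE (Lab A: 13 ≥ 9; Lab B: 9 ≥ 2). Lab A gets 13.
Both Parquet is a pure NE (Lab A: 8 ≥ -1; Lab B: 8 ≥ 4). Lab A gets 8.
Every other cell has a profitable deviation for at least one player. Highest of {13, 8} is 13.

13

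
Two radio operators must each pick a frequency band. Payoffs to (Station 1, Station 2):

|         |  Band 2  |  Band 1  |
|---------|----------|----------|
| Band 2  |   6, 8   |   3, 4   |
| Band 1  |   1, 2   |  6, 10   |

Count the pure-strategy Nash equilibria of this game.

2

Both Band 2: Station 1 gets 6 (best alternative 1); Station 2 gets 8 (best alternative 4). Neither deviates — NE.
Both Band 1: Station 1 gets 6 (best alternative 3); Station 2 gets 10 (best alternative 2). Neither deviates — NE.
(Band 2, Band 1) is not a NE: Station 1 would switch to Band 1 (6 > 3).
No other cell survives both best-response checks, so there are 2 pure NE.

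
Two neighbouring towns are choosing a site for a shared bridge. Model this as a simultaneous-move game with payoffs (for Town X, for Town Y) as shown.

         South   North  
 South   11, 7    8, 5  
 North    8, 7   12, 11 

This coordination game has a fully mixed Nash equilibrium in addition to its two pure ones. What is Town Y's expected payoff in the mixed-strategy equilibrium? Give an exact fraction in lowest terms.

7

Town X mixes with probability p on South, chosen so Town Y is indifferent: 7p + 7(1−p) = 5p + 11(1−p) gives p = 2/3.
Town Y's expected payoff is 7·2/3 + 7·1/3 = 7.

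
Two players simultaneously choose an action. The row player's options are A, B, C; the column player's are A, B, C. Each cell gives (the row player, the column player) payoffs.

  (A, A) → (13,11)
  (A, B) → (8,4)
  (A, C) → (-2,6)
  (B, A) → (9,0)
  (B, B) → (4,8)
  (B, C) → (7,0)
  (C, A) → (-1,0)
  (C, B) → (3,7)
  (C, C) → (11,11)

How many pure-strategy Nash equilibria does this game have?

2

Both A: the row player gets 13 (best alternative 9); the column player gets 11 (best alternative 6). Neither deviates — NE.
Both C: the row player gets 11 (best alternative 7); the column player gets 11 (best alternative 7). Neither deviates — NE.
Both B is not a NE: the row player would switch to A (8 > 4).
No other cell survives both best-response checks, so there are 2 pure NE.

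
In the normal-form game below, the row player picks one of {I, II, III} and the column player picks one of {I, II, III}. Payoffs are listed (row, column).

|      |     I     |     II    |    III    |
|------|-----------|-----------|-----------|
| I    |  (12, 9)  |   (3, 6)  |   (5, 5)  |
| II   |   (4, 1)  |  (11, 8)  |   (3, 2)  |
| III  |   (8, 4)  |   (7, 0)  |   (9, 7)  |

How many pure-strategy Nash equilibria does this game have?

Both I: the row player gets 12 (best alternative 8); the column player gets 9 (best alternative 6). Neither deviates — NE.
Both II: the row player gets 11 (best alternative 7); the column player gets 8 (best alternative 2). Neither deviates — NE.
Both III: the row player gets 9 (best alternative 5); the column player gets 7 (best alternative 4). Neither deviates — NE.
(I, III) is not a NE: the row player would switch to III (9 > 5).
No other cell survives both best-response checks, so there are 3 pure NE.

3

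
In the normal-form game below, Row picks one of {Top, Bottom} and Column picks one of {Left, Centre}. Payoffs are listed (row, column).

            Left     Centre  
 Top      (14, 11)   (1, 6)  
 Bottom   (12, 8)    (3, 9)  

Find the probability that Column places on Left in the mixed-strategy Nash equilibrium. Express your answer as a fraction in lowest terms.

Column's mix q on Left must make Row indifferent between Top and Bottom.
Row's payoff from Top: 14q + 1(1−q). From Bottom: 12q + 3(1−q).
Set equal: 2q = 2(1−q) → q = 2/4 = 1/2.

1/2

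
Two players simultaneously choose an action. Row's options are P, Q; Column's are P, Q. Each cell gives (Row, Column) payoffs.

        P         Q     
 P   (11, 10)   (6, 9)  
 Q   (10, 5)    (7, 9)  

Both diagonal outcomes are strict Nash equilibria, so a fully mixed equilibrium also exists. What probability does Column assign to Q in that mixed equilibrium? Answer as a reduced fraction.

1/2

Column's mix q on P must make Row indifferent between P and Q.
Row's payoff from P: 11q + 6(1−q). From Q: 10q + 7(1−q).
Set equal: 1q = 1(1−q) → q = 1/2.
Probability on Q is 1 − 1/2 = 1/2.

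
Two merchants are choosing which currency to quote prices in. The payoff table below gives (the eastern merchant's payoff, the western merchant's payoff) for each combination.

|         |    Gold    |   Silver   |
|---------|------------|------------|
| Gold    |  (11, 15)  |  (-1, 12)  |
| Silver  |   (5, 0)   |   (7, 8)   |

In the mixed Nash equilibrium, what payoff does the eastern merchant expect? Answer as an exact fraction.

The western merchant mixes with probability q on Gold, chosen so the eastern merchant is indifferent: 11q + (-1)(1−q) = 5q + 7(1−q) gives q = 4/7.
The eastern merchant's expected payoff (from either row, since indifferent) is 11·4/7 + (-1)·3/7 = 41/7.

41/7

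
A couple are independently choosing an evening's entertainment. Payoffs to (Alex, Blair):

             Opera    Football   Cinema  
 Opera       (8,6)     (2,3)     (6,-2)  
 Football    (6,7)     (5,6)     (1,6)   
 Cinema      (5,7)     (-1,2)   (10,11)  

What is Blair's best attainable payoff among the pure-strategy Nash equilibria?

11

Both Opera is a pure NE (Alex: 8 ≥ 6; Blair: 6 ≥ 3). Blair gets 6.
Both Cinema is a pure NE (Alex: 10 ≥ 6; Blair: 11 ≥ 7). Blair gets 11.
Every other cell has a profitable deviation for at least one player. Highest of {6, 11} is 11.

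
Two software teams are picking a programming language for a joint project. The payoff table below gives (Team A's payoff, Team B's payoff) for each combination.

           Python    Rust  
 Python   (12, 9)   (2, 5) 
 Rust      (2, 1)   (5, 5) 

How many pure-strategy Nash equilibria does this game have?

Both Python: Team A gets 12 (best alternative 2); Team B gets 9 (best alternative 5). Neither deviates — NE.
Both Rust: Team A gets 5 (best alternative 2); Team B gets 5 (best alternative 1). Neither deviates — NE.
(Python, Rust) is not a NE: Team A would switch to Rust (5 > 2).
No other cell survives both best-response checks, so there are 2 pure NE.

2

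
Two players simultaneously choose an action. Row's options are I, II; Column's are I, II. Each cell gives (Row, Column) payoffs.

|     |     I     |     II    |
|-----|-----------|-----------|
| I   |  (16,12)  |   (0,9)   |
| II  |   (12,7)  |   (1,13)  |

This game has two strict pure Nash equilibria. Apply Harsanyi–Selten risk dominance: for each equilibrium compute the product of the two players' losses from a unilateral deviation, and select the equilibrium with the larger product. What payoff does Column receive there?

At both I: Row loses 16 − 12 = 4 by deviating; Column loses 12 − 9 = 3. Product = 4·3 = 12.
At both II: Row loses 1 − 0 = 1 by deviating; Column loses 13 − 7 = 6. Product = 1·6 = 6.
12 > 6, so both I is risk-dominant. Column's payoff there is 12.

12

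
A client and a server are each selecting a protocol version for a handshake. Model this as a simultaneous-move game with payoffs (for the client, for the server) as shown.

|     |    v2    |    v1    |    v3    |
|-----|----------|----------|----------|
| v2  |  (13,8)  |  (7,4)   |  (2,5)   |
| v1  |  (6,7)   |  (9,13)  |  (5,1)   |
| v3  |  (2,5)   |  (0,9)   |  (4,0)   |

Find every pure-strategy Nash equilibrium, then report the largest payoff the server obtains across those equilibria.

Both v2 is a pure NE (the client: 13 ≥ 6; the server: 8 ≥ 5). The server gets 8.
Both v1 is a pure NE (the client: 9 ≥ 7; the server: 13 ≥ 7). The server gets 13.
Every other cell has a profitable deviation for at least one player. Highest of {8, 13} is 13.

13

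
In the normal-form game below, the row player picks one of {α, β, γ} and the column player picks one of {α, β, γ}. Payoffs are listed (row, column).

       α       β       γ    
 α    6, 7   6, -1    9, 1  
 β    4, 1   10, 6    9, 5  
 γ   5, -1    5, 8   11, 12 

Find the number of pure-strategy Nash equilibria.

3

Both α: the row player gets 6 (best alternative 5); the column player gets 7 (best alternative 1). Neither deviates — NE.
Both β: the row player gets 10 (best alternative 6); the column player gets 6 (best alternative 5). Neither deviates — NE.
Both γ: the row player gets 11 (best alternative 9); the column player gets 12 (best alternative 8). Neither deviates — NE.
(γ, β) is not a NE: the row player would switch to β (10 > 5).
No other cell survives both best-response checks, so there are 3 pure NE.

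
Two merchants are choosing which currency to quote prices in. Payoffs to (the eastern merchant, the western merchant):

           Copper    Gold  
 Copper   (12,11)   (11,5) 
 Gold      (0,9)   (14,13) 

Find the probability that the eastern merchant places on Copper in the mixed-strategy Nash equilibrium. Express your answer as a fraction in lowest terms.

2/5

The eastern merchant's mix p on Copper must make the western merchant indifferent between Copper and Gold.
The western merchant's payoff from Copper: 11p + 9(1−p). From Gold: 5p + 13(1−p).
Set equal: 6p = 4(1−p) → p = 4/10 = 2/5.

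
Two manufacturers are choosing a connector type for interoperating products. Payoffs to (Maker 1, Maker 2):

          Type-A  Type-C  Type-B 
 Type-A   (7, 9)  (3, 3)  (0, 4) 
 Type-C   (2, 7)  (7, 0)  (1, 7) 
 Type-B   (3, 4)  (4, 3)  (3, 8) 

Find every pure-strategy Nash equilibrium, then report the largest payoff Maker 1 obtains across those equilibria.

Both Type-A is a pure NE (Maker 1: 7 ≥ 3; Maker 2: 9 ≥ 4). Maker 1 gets 7.
Both Type-B is a pure NE (Maker 1: 3 ≥ 1; Maker 2: 8 ≥ 4). Maker 1 gets 3.
Every other cell has a profitable deviation for at least one player. Highest of {7, 3} is 7.

7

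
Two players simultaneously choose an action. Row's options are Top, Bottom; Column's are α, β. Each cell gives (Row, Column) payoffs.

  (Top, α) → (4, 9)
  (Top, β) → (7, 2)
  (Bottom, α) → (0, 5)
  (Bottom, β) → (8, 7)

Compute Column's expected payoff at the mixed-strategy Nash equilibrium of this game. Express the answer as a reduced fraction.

53/9

Row mixes with probability p on Top, chosen so Column is indifferent: 9p + 5(1−p) = 2p + 7(1−p) gives p = 2/9.
Column's expected payoff is 9·2/9 + 5·7/9 = 53/9.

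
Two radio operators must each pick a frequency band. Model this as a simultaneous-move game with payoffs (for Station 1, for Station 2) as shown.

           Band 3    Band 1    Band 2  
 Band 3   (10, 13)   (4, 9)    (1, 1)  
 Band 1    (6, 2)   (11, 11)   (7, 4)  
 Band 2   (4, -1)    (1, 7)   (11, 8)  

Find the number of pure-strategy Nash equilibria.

3

Both Band 3: Station 1 gets 10 (best alternative 6); Station 2 gets 13 (best alternative 9). Neither deviates — NE.
Both Band 1: Station 1 gets 11 (best alternative 4); Station 2 gets 11 (best alternative 4). Neither deviates — NE.
Both Band 2: Station 1 gets 11 (best alternative 7); Station 2 gets 8 (best alternative 7). Neither deviates — NE.
(Band 3, Band 1) is not a NE: Station 1 would switch to Band 1 (11 > 4).
No other cell survives both best-response checks, so there are 3 pure NE.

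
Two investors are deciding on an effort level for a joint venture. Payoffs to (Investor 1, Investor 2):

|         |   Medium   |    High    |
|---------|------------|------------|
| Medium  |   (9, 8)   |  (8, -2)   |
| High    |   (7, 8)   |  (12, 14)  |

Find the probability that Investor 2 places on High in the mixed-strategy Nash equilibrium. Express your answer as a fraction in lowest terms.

Investor 2's mix q on Medium must make Investor 1 indifferent between Medium and High.
Investor 1's payoff from Medium: 9q + 8(1−q). From High: 7q + 12(1−q).
Set equal: 2q = 4(1−q) → q = 4/6 = 2/3.
Probability on High is 1 − 2/3 = 1/3.

1/3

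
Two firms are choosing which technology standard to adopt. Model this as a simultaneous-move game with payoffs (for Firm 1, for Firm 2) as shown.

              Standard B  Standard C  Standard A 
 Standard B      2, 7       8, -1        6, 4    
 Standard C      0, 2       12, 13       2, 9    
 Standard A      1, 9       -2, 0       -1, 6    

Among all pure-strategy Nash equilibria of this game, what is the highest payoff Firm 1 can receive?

Both Standard B is a pure NE (Firm 1: 2 ≥ 1; Firm 2: 7 ≥ 4). Firm 1 gets 2.
Both Standard C is a pure NE (Firm 1: 12 ≥ 8; Firm 2: 13 ≥ 9). Firm 1 gets 12.
Every other cell has a profitable deviation for at least one player. Highest of {2, 12} is 12.

12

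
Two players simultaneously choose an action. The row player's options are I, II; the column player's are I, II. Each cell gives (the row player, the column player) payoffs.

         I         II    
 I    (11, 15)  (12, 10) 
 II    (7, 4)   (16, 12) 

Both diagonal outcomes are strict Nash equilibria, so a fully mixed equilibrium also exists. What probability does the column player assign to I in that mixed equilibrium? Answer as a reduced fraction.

1/2

The column player's mix q on I must make the row player indifferent between I and II.
The row player's payoff from I: 11q + 12(1−q). From II: 7q + 16(1−q).
Set equal: 4q = 4(1−q) → q = 4/8 = 1/2.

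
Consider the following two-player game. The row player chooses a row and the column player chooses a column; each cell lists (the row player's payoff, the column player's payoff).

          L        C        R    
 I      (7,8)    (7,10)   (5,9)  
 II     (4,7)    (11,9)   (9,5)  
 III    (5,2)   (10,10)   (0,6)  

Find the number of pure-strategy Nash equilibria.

(II, C): the row player gets 11 (best alternative 10); the column player gets 9 (best alternative 7). Neither deviates — NE.
(I, L) is not a NE: the column player would switch to C (10 > 8).
No other cell survives both best-response checks, so there is 1 pure NE.

1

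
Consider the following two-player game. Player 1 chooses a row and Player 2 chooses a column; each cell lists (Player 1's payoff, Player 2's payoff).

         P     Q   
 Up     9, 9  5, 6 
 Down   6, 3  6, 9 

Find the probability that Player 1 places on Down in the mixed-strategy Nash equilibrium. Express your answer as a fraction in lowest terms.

1/3

Player 1's mix p on Up must make Player 2 indifferent between P and Q.
Player 2's payoff from P: 9p + 3(1−p). From Q: 6p + 9(1−p).
Set equal: 3p = 6(1−p) → p = 6/9 = 2/3.
Probability on Down is 1 − 2/3 = 1/3.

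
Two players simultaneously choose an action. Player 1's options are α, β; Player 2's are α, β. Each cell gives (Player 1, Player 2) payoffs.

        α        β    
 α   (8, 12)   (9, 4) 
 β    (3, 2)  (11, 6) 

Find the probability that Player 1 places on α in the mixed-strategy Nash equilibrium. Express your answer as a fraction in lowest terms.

1/3

Player 1's mix p on α must make Player 2 indifferent between α and β.
Player 2's payoff from α: 12p + 2(1−p). From β: 4p + 6(1−p).
Set equal: 8p = 4(1−p) → p = 4/12 = 1/3.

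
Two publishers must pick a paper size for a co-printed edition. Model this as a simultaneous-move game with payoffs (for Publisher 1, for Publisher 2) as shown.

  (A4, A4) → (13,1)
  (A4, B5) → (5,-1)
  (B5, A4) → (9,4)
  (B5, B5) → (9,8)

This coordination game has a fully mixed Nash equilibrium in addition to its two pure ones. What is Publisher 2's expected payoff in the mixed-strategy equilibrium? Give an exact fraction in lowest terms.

Publisher 1 mixes with probability p on A4, chosen so Publisher 2 is indifferent: 1p + 4(1−p) = (-1)p + 8(1−p) gives p = 2/3.
Publisher 2's expected payoff is 1·2/3 + 4·1/3 = 2.

2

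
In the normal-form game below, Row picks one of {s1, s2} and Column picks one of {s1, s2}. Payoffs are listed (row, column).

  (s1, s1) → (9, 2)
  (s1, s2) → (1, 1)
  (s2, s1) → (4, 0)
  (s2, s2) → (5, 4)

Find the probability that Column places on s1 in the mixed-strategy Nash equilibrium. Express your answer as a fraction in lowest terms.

Column's mix q on s1 must make Row indifferent between s1 and s2.
Row's payoff from s1: 9q + 1(1−q). From s2: 4q + 5(1−q).
Set equal: 5q = 4(1−q) → q = 4/9.

4/9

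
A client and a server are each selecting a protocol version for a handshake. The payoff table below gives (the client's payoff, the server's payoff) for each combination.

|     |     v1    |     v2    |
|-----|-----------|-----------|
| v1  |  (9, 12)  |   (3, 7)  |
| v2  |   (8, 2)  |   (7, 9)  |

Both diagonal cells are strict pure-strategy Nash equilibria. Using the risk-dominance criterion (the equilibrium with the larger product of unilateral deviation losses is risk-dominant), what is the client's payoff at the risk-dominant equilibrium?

7

At both v1: the client loses 9 − 8 = 1 by deviating; the server loses 12 − 7 = 5. Product = 1·5 = 5.
At both v2: the client loses 7 − 3 = 4 by deviating; the server loses 9 − 2 = 7. Product = 4·7 = 28.
28 > 5, so both v2 is risk-dominant. The client's payoff there is 7.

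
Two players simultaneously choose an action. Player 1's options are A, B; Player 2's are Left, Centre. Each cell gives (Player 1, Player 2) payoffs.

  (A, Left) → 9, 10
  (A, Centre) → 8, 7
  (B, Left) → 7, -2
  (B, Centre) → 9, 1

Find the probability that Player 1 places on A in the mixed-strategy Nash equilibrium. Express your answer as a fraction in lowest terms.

1/2

Player 1's mix p on A must make Player 2 indifferent between Left and Centre.
Player 2's payoff from Left: 10p + (-2)(1−p). From Centre: 7p + 1(1−p).
Set equal: 3p = 3(1−p) → p = 3/6 = 1/2.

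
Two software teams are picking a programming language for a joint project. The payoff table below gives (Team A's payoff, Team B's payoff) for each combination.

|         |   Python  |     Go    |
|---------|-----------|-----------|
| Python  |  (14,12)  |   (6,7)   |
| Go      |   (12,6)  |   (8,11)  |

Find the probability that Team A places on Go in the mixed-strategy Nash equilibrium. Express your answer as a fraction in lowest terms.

1/2

Team A's mix p on Python must make Team B indifferent between Python and Go.
Team B's payoff from Python: 12p + 6(1−p). From Go: 7p + 11(1−p).
Set equal: 5p = 5(1−p) → p = 5/10 = 1/2.
Probability on Go is 1 − 1/2 = 1/2.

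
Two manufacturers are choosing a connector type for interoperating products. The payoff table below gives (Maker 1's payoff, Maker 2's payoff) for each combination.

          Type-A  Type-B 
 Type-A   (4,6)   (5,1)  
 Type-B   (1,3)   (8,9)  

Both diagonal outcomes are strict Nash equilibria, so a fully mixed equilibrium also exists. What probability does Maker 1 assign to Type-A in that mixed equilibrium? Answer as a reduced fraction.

6/11

Maker 1's mix p on Type-A must make Maker 2 indifferent between Type-A and Type-B.
Maker 2's payoff from Type-A: 6p + 3(1−p). From Type-B: 1p + 9(1−p).
Set equal: 5p = 6(1−p) → p = 6/11.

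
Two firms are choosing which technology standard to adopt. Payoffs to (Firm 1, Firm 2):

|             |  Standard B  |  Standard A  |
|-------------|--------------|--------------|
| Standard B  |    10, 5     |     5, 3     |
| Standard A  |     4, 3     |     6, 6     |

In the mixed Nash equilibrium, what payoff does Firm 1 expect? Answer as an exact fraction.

40/7

Firm 2 mixes with probability q on Standard B, chosen so Firm 1 is indifferent: 10q + 5(1−q) = 4q + 6(1−q) gives q = 1/7.
Firm 1's expected payoff (from either row, since indifferent) is 10·1/7 + 5·6/7 = 40/7.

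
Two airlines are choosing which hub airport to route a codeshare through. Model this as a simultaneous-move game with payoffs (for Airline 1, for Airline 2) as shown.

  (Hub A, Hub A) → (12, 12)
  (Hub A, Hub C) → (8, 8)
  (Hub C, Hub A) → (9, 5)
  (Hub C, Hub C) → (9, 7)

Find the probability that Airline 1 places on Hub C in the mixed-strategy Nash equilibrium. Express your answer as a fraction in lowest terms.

2/3

Airline 1's mix p on Hub A must make Airline 2 indifferent between Hub A and Hub C.
Airline 2's payoff from Hub A: 12p + 5(1−p). From Hub C: 8p + 7(1−p).
Set equal: 4p = 2(1−p) → p = 2/6 = 1/3.
Probability on Hub C is 1 − 1/3 = 2/3.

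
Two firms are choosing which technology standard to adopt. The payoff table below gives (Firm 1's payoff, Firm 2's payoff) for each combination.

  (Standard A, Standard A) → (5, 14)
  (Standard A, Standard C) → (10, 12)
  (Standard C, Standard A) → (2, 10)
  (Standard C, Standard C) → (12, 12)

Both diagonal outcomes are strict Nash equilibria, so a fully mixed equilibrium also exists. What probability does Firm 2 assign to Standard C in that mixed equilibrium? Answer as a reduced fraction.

3/5

Firm 2's mix q on Standard A must make Firm 1 indifferent between Standard A and Standard C.
Firm 1's payoff from Standard A: 5q + 10(1−q). From Standard C: 2q + 12(1−q).
Set equal: 3q = 2(1−q) → q = 2/5.
Probability on Standard C is 1 − 2/5 = 3/5.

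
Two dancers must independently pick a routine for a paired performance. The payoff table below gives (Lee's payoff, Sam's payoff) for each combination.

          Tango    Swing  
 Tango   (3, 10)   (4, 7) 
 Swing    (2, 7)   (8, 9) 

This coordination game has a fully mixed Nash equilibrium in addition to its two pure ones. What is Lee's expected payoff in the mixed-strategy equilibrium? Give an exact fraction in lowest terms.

16/5

Sam mixes with probability q on Tango, chosen so Lee is indifferent: 3q + 4(1−q) = 2q + 8(1−q) gives q = 4/5.
Lee's expected payoff (from either row, since indifferent) is 3·4/5 + 4·1/5 = 16/5.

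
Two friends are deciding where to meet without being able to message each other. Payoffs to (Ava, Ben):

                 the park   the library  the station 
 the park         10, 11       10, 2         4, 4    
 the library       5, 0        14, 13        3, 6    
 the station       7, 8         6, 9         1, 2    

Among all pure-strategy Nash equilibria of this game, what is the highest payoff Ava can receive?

Both the park is a pure NE (Ava: 10 ≥ 7; Ben: 11 ≥ 4). Ava gets 10.
Both the library is a pure NE (Ava: 14 ≥ 10; Ben: 13 ≥ 6). Ava gets 14.
Every other cell has a profitable deviation for at least one player. Highest of {10, 14} is 14.

14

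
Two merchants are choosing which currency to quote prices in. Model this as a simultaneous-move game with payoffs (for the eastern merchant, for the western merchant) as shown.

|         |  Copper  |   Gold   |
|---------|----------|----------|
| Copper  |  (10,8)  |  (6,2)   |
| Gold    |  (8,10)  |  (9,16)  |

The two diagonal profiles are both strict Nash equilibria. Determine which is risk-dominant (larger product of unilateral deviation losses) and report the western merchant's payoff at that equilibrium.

16

At both Copper: the eastern merchant loses 10 − 8 = 2 by deviating; the western merchant loses 8 − 2 = 6. Product = 2·6 = 12.
At both Gold: the eastern merchant loses 9 − 6 = 3 by deviating; the western merchant loses 16 − 10 = 6. Product = 3·6 = 18.
18 > 12, so both Gold is risk-dominant. The western merchant's payoff there is 16.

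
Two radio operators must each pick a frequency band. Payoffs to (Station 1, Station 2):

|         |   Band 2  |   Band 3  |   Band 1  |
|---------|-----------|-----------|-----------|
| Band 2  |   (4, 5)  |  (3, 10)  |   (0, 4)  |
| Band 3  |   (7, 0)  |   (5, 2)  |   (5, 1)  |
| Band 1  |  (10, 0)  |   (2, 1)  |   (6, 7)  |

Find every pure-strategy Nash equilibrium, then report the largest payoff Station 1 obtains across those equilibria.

Both Band 3 is a pure NE (Station 1: 5 ≥ 3; Station 2: 2 ≥ 1). Station 1 gets 5.
Both Band 1 is a pure NE (Station 1: 6 ≥ 5; Station 2: 7 ≥ 1). Station 1 gets 6.
Every other cell has a profitable deviation for at least one player. Highest of {5, 6} is 6.

6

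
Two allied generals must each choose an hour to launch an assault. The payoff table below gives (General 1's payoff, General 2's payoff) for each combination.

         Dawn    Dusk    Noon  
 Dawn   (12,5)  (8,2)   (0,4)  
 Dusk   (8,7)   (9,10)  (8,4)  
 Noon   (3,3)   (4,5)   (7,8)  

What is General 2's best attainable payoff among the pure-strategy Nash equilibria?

10

Both Dawn is a pure NE (General 1: 12 ≥ 8; General 2: 5 ≥ 4). General 2 gets 5.
Both Dusk is a pure NE (General 1: 9 ≥ 8; General 2: 10 ≥ 7). General 2 gets 10.
Every other cell has a profitable deviation for at least one player. Highest of {5, 10} is 10.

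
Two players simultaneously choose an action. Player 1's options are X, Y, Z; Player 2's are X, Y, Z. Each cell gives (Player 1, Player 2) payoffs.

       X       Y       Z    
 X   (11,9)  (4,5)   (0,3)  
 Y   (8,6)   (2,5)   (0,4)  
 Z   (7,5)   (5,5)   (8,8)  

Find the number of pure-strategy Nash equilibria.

Both X: Player 1 gets 11 (best alternative 8); Player 2 gets 9 (best alternative 5). Neither deviates — NE.
Both Z: Player 1 gets 8 (best alternative 0); Player 2 gets 8 (best alternative 5). Neither deviates — NE.
Both Y is not a NE: Player 1 would switch to Z (5 > 2).
No other cell survives both best-response checks, so there are 2 pure NE.

2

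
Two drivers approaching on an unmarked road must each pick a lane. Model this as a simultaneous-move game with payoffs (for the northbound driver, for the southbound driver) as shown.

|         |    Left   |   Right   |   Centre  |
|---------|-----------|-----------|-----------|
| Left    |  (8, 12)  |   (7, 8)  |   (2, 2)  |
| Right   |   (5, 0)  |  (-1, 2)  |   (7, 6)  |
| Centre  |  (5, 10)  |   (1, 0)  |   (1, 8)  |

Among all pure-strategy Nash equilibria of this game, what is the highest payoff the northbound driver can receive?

Both Left is a pure NE (the northbound driver: 8 ≥ 5; the southbound driver: 12 ≥ 8). The northbound driver gets 8.
(Right, Centre) is a pure NE (the northbound driver: 7 ≥ 2; the southbound driver: 6 ≥ 2). The northbound driver gets 7.
Every other cell has a profitable deviation for at least one player. Highest of {8, 7} is 8.

8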